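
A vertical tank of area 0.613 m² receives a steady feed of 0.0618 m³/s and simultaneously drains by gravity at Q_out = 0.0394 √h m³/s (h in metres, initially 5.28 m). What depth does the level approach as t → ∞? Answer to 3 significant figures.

A dh/dt = Q_in − 0.0394 √h. Steady state requires inflow = outflow:
Q_in = 0.0394 √h_ss ⇒ √h_ss = 0.0618/0.0394 = 1.5685.
h_ss = 1.5685² = 2.4603 m. (Since h₀ = 5.28 m > h_ss, the level will fall toward this value.)

2.46 m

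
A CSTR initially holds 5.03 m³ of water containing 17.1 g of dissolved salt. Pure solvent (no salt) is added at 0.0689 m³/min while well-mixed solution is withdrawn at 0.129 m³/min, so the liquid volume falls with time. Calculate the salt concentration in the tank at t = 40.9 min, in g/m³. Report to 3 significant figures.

Total volume: dV/dt = Q_in − Q_out = -0.060100 m³/min, so V(t) = 5.03 − 0.060100 t and V(40.9) = 2.5719 m³.
No salt enters, so dm/dt = −Q_out · (m/V).
Separate: dm/m = −Q_out dt/V(t) ⇒ ln(m/m₀) = −(Q_out/(Q_in−Q_out)) ln(V/V₀).
m = m₀ (V₀/V)^(Q_out/(Q_in−Q_out)) = 17.1 × (5.03/2.5719)^(-2.1464) = 4.0524 g.
C = m/V = 4.0524/2.5719 = 1.5757 g/m³.

1.58 g/m³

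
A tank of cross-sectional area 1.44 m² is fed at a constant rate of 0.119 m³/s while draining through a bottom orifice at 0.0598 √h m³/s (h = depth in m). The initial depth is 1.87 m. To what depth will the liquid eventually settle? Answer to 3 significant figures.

Level balance: A dh/dt = 0.119 − 0.0598 √h. Setting dh/dt = 0:
Q_in = 0.0598 √h_ss ⇒ √h_ss = 0.119/0.0598 = 1.9900.
h_ss = 1.9900² = 3.9600 m. (Since h₀ = 1.87 m < h_ss, the level will rise toward this value.)

3.96 m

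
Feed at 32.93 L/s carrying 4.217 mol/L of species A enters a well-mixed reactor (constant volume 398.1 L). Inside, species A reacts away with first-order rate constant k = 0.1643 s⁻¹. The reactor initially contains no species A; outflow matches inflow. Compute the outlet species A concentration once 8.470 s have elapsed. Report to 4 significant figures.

V dC/dt = Q(C_in − C) − k V C.
dC/dt = (Q/V) C_in − (Q/V + k) C; effective rate a = Q/V + k = 0.0827179 + 0.1643 = 0.247018 s⁻¹.
C_ss = Q C_in/(Q + kV) = 1.41213 mol/L; C(t) = C_ss + (C₀ − C_ss) e^(−a t).
C(8.470) = 1.41213 + (-1.41213)·e^(−0.247018·8.470) = 1.41213 + (-1.41213)·0.123410 = 1.23786 mol/L.

1.238 mol/L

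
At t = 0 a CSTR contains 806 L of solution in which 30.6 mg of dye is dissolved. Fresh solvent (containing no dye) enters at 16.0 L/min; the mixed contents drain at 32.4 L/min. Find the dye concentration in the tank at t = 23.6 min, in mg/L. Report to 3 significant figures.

Let m(t) be the amount of dye. Volume: V(t) = V₀ + (Q_in − Q_out) t = 806 − 16.400 t; V(23.6) = 418.96 L.
Solute balance: dm/dt = 0 − Q_out C = −Q_out m/V(t).
dm/m = −Q_out dt/(V₀ − 16.400 t); integrating gives ln(m/m₀) = −(Q_out/(Q_in−Q_out)) ln(V/V₀).
m = m₀ (V₀/V)^(Q_out/(Q_in−Q_out)) = 30.6 × (806/418.96)^(-1.9756) = 8.4009 mg.
C = m/V = 8.4009/418.96 = 0.020052 mg/L.

0.0201 mg/L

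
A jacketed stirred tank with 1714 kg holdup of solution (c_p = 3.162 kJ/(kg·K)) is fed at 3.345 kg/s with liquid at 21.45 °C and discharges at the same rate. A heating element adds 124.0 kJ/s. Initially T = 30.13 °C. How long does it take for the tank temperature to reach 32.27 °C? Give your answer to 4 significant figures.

622.2 s

M c_p dT/dt = ṁ c_p (T_in − T) + Q̇.
τ = M/ṁ = 512.407 s; T_ss = T_in + Q̇/(ṁ c_p) = 33.1737 °C.
T(t) = T_ss + (T₀ − T_ss) e^(−t/τ). Set T = 32.27:
e^(−t/τ) = (32.27 − 33.1737)/(30.13 − 33.1737) = 0.296902
t = −512.407 · ln(0.296902) = 622.242 s.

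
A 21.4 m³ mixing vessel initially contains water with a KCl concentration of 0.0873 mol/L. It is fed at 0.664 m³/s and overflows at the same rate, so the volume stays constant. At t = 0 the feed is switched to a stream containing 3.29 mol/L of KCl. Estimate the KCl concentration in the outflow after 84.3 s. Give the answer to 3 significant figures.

Transient balance on the dissolved component: V dC/dt = Q(C_in − C).
Time constant τ = V/Q = 21.4/0.664 = 32.229 s.
Integrating: C(t) = C_in + (C₀ − C_in) e^(−t/τ).
C(84.3) = 3.29 + (0.0873 − 3.29)·e^(−84.3/32.229) = 3.29 + (-3.2027)·0.073119 = 3.0558 mol/L.

3.06 mol/L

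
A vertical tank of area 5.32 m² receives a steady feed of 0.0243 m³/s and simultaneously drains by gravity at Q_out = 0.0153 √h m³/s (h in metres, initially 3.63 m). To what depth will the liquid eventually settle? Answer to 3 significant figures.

2.52 m

A dh/dt = Q_in − 0.0153 √h. Steady state requires inflow = outflow:
Q_in = 0.0153 √h_ss ⇒ √h_ss = 0.0243/0.0153 = 1.5882.
h_ss = 1.5882² = 2.5225 m. (Since h₀ = 3.63 m > h_ss, the level will fall toward this value.)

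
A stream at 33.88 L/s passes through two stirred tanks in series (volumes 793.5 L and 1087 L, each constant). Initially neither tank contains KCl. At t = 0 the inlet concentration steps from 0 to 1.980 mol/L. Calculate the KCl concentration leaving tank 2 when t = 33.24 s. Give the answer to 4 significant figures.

Time constants: τᵢ = Vᵢ/Q for each well-mixed tank.
τ₁ = 793.5/33.88 = 23.4209 s; τ₂ = 1087/33.88 = 32.0838 s.
Tank 1: C₁ = C_in(1 − e^(−t/τ₁)). Tank 2 (τ₁ ≠ τ₂): C₂ = C_in[1 − (τ₁ e^(−t/τ₁) − τ₂ e^(−t/τ₂))/(τ₁ − τ₂)].
At t = 33.24: e^(−t/τ₁) = 0.241896, e^(−t/τ₂) = 0.354859.
C₂ = 1.980·[1 − (23.4209·0.241896 − 32.0838·0.354859)/(-8.66293)] = 1.980·0.339740 = 0.672685 mol/L.

0.6727 mol/L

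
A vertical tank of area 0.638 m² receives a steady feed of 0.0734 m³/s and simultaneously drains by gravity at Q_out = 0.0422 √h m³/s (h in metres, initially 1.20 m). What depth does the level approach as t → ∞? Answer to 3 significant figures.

Level balance: A dh/dt = 0.0734 − 0.0422 √h. Setting dh/dt = 0:
Q_in = 0.0422 √h_ss ⇒ √h_ss = 0.0734/0.0422 = 1.7393.
h_ss = 1.7393² = 3.0253 m. (Since h₀ = 1.20 m < h_ss, the level will rise toward this value.)

3.03 m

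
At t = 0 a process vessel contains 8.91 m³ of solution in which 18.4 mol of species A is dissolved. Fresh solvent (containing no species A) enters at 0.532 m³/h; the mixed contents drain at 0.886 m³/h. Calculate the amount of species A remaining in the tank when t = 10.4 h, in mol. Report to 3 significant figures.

Total volume: dV/dt = Q_in − Q_out = -0.35400 m³/h, so V(t) = 8.91 − 0.35400 t and V(10.4) = 5.2284 m³.
No species A enters, so dm/dt = −Q_out · (m/V).
Separate: dm/m = −Q_out dt/V(t) ⇒ ln(m/m₀) = −(Q_out/(Q_in−Q_out)) ln(V/V₀).
m = m₀ (V₀/V)^(Q_out/(Q_in−Q_out)) = 18.4 × (8.91/5.2284)^(-2.5028) = 4.8461 mol.

4.85 mol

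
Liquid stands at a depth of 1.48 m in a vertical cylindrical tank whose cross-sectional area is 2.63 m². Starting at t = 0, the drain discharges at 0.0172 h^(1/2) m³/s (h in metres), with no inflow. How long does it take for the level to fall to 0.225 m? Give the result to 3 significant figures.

A dh/dt = −Q_out = −0.0172 √h.
This is separable: 2 d(√h)/dt = −0.0172/A, so √h = √h₀ − (0.0172/(2A)) t.
t = 2A(√h₀ − √h)/0.0172 = 2·2.63·(√1.48 − √0.225)/0.0172
  = 5.2600 × (1.2166 − 0.47434) / 0.0172 = 226.98 s.

227 s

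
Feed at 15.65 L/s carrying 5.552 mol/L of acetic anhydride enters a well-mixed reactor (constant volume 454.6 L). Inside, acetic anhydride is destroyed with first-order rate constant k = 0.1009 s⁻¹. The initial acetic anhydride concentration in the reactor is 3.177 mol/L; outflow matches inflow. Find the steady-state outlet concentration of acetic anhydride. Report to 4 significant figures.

V dC/dt = Q(C_in − C) − k V C.
Steady state (dC/dt = 0): C_ss = Q C_in/(Q + kV) = C_in/(1 + kV/Q).
C_ss = 15.65·5.552/(15.65 + 0.1009·454.6) = 86.8888/61.5191 = 1.41239 mol/L.

1.412 mol/L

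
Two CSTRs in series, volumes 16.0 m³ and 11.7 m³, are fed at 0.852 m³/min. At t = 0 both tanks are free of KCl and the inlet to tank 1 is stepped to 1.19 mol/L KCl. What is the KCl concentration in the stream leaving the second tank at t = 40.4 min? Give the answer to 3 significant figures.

0.846 mol/L

Time constants: τᵢ = Vᵢ/Q for each well-mixed tank.
τ₁ = 16.0/0.852 = 18.779 min; τ₂ = 11.7/0.852 = 13.732 min.
Tank 1: C₁ = C_in(1 − e^(−t/τ₁)). Tank 2 (τ₁ ≠ τ₂): C₂ = C_in[1 − (τ₁ e^(−t/τ₁) − τ₂ e^(−t/τ₂))/(τ₁ − τ₂)].
At t = 40.4: e^(−t/τ₁) = 0.11633, e^(−t/τ₂) = 0.052763.
C₂ = 1.19·[1 − (18.779·0.11633 − 13.732·0.052763)/(5.0469)] = 1.19·0.71070 = 0.84573 mol/L.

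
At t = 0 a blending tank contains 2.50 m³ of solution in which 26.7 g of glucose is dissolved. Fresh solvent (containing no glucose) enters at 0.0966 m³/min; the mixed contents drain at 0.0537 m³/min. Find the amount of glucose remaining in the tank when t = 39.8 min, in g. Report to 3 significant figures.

Let m(t) be the amount of glucose. Volume: V(t) = V₀ + (Q_in − Q_out) t = 2.50 + 0.042900 t; V(39.8) = 4.2074 m³.
Species balance (pure solvent in): dm/dt = −Q_out · m/V(t).
dm/m = −Q_out dt/(V₀ + 0.042900 t); integrating gives ln(m/m₀) = −(Q_out/(Q_in−Q_out)) ln(V/V₀).
m = m₀ (V₀/V)^(Q_out/(Q_in−Q_out)) = 26.7 × (2.50/4.2074)^(1.2517) = 13.916 g.

13.9 g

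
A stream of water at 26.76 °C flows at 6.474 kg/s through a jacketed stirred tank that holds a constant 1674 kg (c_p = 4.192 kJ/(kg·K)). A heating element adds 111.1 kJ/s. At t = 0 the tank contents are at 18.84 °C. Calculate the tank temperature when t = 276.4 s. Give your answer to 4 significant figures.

26.73 °C

First-law balance (no shaft work): M c_p dT/dt = ṁ c_p (T_in − T) + 111.1.
τ = M/ṁ = 258.573 s; T_ss = T_in + Q̇/(ṁ c_p) = 26.76 + 111.1/(6.474·4.192) = 30.8537 °C.
Solution: T(t) = T_ss + (T₀ − T_ss) e^(−t/τ).
T(276.4) = 30.8537 + (-12.0137)·e^(−276.4/258.573) = 30.8537 + (-12.0137)·0.343371 = 26.7286 °C.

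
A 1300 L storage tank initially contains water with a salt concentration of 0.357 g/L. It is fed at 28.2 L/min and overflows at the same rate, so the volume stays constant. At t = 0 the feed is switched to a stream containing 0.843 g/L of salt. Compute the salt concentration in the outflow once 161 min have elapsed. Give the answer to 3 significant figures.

Species balance on the tank: V dC/dt = Q(C_in − C).
Time constant τ = V/Q = 1300/28.2 = 46.099 min.
This is linear first-order; C(t) = C_in + (C₀ − C_in) e^(−t/τ).
C(161) = 0.843 + (0.357 − 0.843)·e^(−161/46.099) = 0.843 + (-0.48600)·0.030426 = 0.82821 g/L.

0.828 g/L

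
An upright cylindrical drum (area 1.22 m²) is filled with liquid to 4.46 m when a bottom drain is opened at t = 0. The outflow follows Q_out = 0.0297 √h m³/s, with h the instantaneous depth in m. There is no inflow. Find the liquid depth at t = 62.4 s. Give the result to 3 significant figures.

Mass balance (ρ constant): A dh/dt = −0.0297 √h.
∫ h^(−1/2) dh = −(0.0297/A) ∫ dt, giving 2√h = 2√h₀ − (0.0297/A) t.
√h = √4.46 − 0.0297·62.4/(2·1.22) = 2.1119 − 0.75954 = 1.3523.
h = 1.3523² = 1.8288 m.

1.83 m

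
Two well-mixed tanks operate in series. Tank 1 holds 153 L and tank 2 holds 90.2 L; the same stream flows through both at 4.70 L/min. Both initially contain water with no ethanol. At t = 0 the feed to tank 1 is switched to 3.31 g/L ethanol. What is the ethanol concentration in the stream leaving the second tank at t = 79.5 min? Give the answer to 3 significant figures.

2.68 g/L

Time constants: τᵢ = Vᵢ/Q for each well-mixed tank.
τ₁ = 153/4.70 = 32.553 min; τ₂ = 90.2/4.70 = 19.191 min.
Solving the cascade with C₁(0)=C₂(0)=0 gives C₂(t) = C_in[1 − (τ₁ e^(−t/τ₁) − τ₂ e^(−t/τ₂))/(τ₁ − τ₂)].
At t = 79.5: e^(−t/τ₁) = 0.086973, e^(−t/τ₂) = 0.015884.
C₂ = 3.31·[1 − (32.553·0.086973 − 19.191·0.015884)/(13.362)] = 3.31·0.81092 = 2.6841 g/L.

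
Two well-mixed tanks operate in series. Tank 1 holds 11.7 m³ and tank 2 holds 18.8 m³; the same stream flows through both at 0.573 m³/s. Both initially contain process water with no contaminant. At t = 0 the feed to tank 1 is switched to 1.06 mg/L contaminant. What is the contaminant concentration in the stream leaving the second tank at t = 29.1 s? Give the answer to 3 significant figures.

Species balance on tank i: dCᵢ/dt = (Cᵢ₋₁ − Cᵢ)/τᵢ with τᵢ = Vᵢ/Q.
τ₁ = 11.7/0.573 = 20.419 s; τ₂ = 18.8/0.573 = 32.810 s.
Solving the cascade with C₁(0)=C₂(0)=0 gives C₂(t) = C_in[1 − (τ₁ e^(−t/τ₁) − τ₂ e^(−t/τ₂))/(τ₁ − τ₂)].
At t = 29.1: e^(−t/τ₁) = 0.24047, e^(−t/τ₂) = 0.41192.
C₂ = 1.06·[1 − (20.419·0.24047 − 32.810·0.41192)/(-12.391)] = 1.06·0.30556 = 0.32389 mg/L.

0.324 mg/L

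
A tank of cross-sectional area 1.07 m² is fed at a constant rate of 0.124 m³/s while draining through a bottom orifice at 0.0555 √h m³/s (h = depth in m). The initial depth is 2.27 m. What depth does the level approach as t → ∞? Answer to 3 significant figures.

Level balance: A dh/dt = 0.124 − 0.0555 √h. Setting dh/dt = 0:
Q_in = 0.0555 √h_ss ⇒ √h_ss = 0.124/0.0555 = 2.2342.
h_ss = 2.2342² = 4.9918 m. (Since h₀ = 2.27 m < h_ss, the level will rise toward this value.)

4.99 m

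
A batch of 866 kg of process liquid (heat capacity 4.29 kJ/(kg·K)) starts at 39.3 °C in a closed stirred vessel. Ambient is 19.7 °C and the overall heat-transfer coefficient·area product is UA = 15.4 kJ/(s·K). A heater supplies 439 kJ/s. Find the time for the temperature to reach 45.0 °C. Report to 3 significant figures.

Unsteady energy balance on the tank contents: M c_p dT/dt = −UA(T − T_amb) + Q̇.
τ = M c_p/UA = 241.24 s; T_ss = T_amb + Q̇/UA = 19.7 + 439/15.4 = 48.206 °C.
T(t) = T_ss + (T₀ − T_ss)e^(−t/τ); set T = 45.0:
t = −τ ln[(T − T_ss)/(T₀ − T_ss)] = −241.24 · ln(0.36002) = 246.45 s.

246 s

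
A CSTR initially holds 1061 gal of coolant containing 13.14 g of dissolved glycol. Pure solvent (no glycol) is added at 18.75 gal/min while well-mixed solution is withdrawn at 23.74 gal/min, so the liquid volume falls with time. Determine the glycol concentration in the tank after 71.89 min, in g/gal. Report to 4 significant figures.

0.002627 g/gal

Total volume: dV/dt = Q_in − Q_out = -4.99000 gal/min, so V(t) = 1061 − 4.99000 t and V(71.89) = 702.269 gal.
No glycol enters, so dm/dt = −Q_out · (m/V).
Separate: dm/m = −Q_out dt/V(t) ⇒ ln(m/m₀) = −(Q_out/(Q_in−Q_out)) ln(V/V₀).
m = m₀ (V₀/V)^(Q_out/(Q_in−Q_out)) = 13.14 × (1061/702.269)^(-4.75752) = 1.84498 g.
C = m/V = 1.84498/702.269 = 0.00262717 g/gal.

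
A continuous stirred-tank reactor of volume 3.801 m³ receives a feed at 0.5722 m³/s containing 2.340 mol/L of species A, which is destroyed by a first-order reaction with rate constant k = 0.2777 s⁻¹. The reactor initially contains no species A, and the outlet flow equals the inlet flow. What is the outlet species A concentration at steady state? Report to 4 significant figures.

0.8226 mol/L

Species balance: V dC/dt = Q C_in − Q C − k V C.
At steady state: 0 = Q C_in − (Q + kV) C_ss, so C_ss = Q C_in/(Q + kV).
C_ss = 0.5722·2.340/(0.5722 + 0.2777·3.801) = 1.33895/1.62774 = 0.822582 mol/L.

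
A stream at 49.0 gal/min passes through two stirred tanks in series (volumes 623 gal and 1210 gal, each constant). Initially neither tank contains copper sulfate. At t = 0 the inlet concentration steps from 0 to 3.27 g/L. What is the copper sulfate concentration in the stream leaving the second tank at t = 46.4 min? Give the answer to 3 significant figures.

Time constants: τᵢ = Vᵢ/Q for each well-mixed tank.
τ₁ = 623/49.0 = 12.714 min; τ₂ = 1210/49.0 = 24.694 min.
Tank 1: C₁ = C_in(1 − e^(−t/τ₁)). Tank 2 (τ₁ ≠ τ₂): C₂ = C_in[1 − (τ₁ e^(−t/τ₁) − τ₂ e^(−t/τ₂))/(τ₁ − τ₂)].
At t = 46.4: e^(−t/τ₁) = 0.026006, e^(−t/τ₂) = 0.15274.
C₂ = 3.27·[1 − (12.714·0.026006 − 24.694·0.15274)/(-11.980)] = 3.27·0.71275 = 2.3307 g/L.

2.33 g/L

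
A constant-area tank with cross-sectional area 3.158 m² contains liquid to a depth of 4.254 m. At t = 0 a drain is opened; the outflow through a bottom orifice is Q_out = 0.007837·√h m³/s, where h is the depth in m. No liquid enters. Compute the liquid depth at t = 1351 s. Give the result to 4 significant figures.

0.1491 m

With no inflow, A dh/dt = −0.007837 √h.
This is separable: 2 d(√h)/dt = −0.007837/A, so √h = √h₀ − (0.007837/(2A)) t.
√h = √4.254 − 0.007837·1351/(2·3.158) = 2.06252 − 1.67634 = 0.386179.
h = 0.386179² = 0.149134 m.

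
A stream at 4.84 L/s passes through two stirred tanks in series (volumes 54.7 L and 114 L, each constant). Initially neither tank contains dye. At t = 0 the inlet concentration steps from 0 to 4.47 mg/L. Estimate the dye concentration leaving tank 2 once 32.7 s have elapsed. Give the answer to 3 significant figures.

2.55 mg/L

Each tank obeys Vᵢ dCᵢ/dt = Q(Cᵢ₋₁ − Cᵢ), so τᵢ = Vᵢ/Q.
τ₁ = 54.7/4.84 = 11.302 s; τ₂ = 114/4.84 = 23.554 s.
Solving the cascade with C₁(0)=C₂(0)=0 gives C₂(t) = C_in[1 − (τ₁ e^(−t/τ₁) − τ₂ e^(−t/τ₂))/(τ₁ − τ₂)].
At t = 32.7: e^(−t/τ₁) = 0.055389, e^(−t/τ₂) = 0.24950.
C₂ = 4.47·[1 − (11.302·0.055389 − 23.554·0.24950)/(-12.252)] = 4.47·0.57146 = 2.5544 mg/L.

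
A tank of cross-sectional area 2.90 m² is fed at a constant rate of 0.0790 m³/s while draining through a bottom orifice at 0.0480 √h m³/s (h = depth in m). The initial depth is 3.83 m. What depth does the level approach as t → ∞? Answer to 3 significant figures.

2.71 m

Level balance: A dh/dt = 0.0790 − 0.0480 √h. Setting dh/dt = 0:
Q_in = 0.0480 √h_ss ⇒ √h_ss = 0.0790/0.0480 = 1.6458.
h_ss = 1.6458² = 2.7088 m. (Since h₀ = 3.83 m > h_ss, the level will fall toward this value.)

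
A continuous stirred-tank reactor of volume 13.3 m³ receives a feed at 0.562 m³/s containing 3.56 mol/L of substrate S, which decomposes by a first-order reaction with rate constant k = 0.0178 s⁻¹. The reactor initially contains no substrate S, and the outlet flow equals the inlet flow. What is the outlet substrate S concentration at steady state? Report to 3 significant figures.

V dC/dt = Q(C_in − C) − k V C.
At steady state: 0 = Q C_in − (Q + kV) C_ss, so C_ss = Q C_in/(Q + kV).
C_ss = 0.562·3.56/(0.562 + 0.0178·13.3) = 2.0007/0.79874 = 2.5048 mol/L.

2.50 mol/L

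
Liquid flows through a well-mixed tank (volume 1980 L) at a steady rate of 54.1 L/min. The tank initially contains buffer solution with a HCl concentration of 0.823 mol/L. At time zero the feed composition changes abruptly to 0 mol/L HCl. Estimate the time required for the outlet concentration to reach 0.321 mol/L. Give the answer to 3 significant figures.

Species balance: V dC/dt = Q(C_in − C) ⇒ τ = V/Q = 36.599 min.
C(t) = C_in + (C₀ − C_in) e^(−t/τ). Set C = 0.321 and solve for t:
e^(−t/τ) = (C − C_in)/(C₀ − C_in) = (0.321 − 0)/(0.823 − 0) = 0.39004
t = −τ ln(…) = 36.599 × 0.94152 = 34.458 min.

34.5 min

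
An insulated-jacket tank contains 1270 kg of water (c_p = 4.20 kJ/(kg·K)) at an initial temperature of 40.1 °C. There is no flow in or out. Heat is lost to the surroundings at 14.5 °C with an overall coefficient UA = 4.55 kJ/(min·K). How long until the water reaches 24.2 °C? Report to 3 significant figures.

1140 min

M c_p dT/dt = −UA(T − T_amb).
τ = M c_p/UA = 1172.3 min; T_ss = T_amb = 14.500 °C.
T(t) = T_ss + (T₀ − T_ss)e^(−t/τ); set T = 24.2:
t = −τ ln[(T − T_ss)/(T₀ − T_ss)] = −1172.3 · ln(0.37891) = 1137.7 min.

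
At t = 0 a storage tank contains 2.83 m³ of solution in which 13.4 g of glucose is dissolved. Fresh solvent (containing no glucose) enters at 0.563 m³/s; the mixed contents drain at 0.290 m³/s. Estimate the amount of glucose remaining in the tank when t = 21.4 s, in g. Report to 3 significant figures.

Total volume: dV/dt = Q_in − Q_out = 0.27300 m³/s, so V(t) = 2.83 + 0.27300 t and V(21.4) = 8.6722 m³.
Solute balance: dm/dt = 0 − Q_out C = −Q_out m/V(t).
dm/m = −Q_out dt/(V₀ + 0.27300 t); integrating gives ln(m/m₀) = −(Q_out/(Q_in−Q_out)) ln(V/V₀).
m = m₀ (V₀/V)^(Q_out/(Q_in−Q_out)) = 13.4 × (2.83/8.6722)^(1.0623) = 4.0783 g.

4.08 g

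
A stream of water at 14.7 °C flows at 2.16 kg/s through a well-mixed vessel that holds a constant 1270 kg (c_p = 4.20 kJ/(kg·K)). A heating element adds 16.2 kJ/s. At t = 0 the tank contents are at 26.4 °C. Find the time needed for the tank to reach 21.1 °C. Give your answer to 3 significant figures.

450 s

M c_p dT/dt = ṁ c_p (T_in − T) + Q̇.
τ = M/ṁ = 587.96 s; T_ss = T_in + Q̇/(ṁ c_p) = 16.486 °C.
T(t) = T_ss + (T₀ − T_ss) e^(−t/τ). Set T = 21.1:
e^(−t/τ) = (21.1 − 16.486)/(26.4 − 16.486) = 0.46542
t = −587.96 · ln(0.46542) = 449.69 s.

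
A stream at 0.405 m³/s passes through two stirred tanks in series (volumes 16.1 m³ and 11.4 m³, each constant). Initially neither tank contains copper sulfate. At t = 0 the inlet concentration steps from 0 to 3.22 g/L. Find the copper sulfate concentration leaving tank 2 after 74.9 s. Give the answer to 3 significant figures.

2.09 g/L

Time constants: τᵢ = Vᵢ/Q for each well-mixed tank.
τ₁ = 16.1/0.405 = 39.753 s; τ₂ = 11.4/0.405 = 28.148 s.
Solving the cascade with C₁(0)=C₂(0)=0 gives C₂(t) = C_in[1 − (τ₁ e^(−t/τ₁) − τ₂ e^(−t/τ₂))/(τ₁ − τ₂)].
At t = 74.9: e^(−t/τ₁) = 0.15196, e^(−t/τ₂) = 0.069884.
C₂ = 3.22·[1 − (39.753·0.15196 − 28.148·0.069884)/(11.605)] = 3.22·0.64896 = 2.0896 g/L.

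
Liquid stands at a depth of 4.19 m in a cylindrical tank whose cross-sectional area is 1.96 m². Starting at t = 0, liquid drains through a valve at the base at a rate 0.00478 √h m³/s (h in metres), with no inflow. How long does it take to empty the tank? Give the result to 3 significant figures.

1680 s

Mass balance (ρ constant): A dh/dt = −0.00478 √h.
This is separable: 2 d(√h)/dt = −0.00478/A, so √h = √h₀ − (0.00478/(2A)) t.
Set h = 0: 2√h₀ = (0.00478/A) t_empty ⇒ t_empty = 2A√h₀/0.00478.
t_empty = 2·1.96·√4.19/0.00478 = 3.9200·2.0469/0.00478 = 1678.7 s.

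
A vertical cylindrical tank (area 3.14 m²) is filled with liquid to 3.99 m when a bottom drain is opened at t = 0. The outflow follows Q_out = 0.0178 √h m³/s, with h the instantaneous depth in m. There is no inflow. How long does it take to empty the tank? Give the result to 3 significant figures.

With no inflow, A dh/dt = −0.0178 √h.
Separate and integrate: 2(√h − √h₀) = −(0.0178/A) t.
Tank is empty when √h = 0: t_empty = 2A√h₀/0.0178.
t_empty = 2·3.14·√3.99/0.0178 = 6.2800·1.9975/0.0178 = 704.74 s.

705 s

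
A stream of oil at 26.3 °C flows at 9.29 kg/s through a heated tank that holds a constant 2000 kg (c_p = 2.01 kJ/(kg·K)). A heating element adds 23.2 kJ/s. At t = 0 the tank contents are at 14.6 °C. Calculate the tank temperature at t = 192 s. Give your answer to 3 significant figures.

Unsteady energy balance on the tank contents: M c_p dT/dt = ṁ c_p (T_in − T) + 23.2.
Rearrange: dT/dt = (T_ss − T)/τ with τ = M/ṁ = 215.29 s and T_ss = T_in + Q̇/(ṁ c_p) = 27.542 °C.
This is linear first-order; T(t) = T_ss + (T₀ − T_ss) e^(−t/τ).
T(192) = 27.542 + (-12.942)·e^(−192/215.29) = 27.542 + (-12.942)·0.40990 = 22.237 °C.

22.2 °C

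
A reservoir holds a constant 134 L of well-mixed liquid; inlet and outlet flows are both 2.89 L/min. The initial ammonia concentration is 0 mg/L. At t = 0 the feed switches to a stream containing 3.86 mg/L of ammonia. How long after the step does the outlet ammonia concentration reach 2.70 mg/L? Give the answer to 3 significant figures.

Species balance on the tank: V dC/dt = Q(C_in − C), so τ = V/Q = 46.367 min.
C(t) = C_in + (C₀ − C_in) e^(−t/τ). Set C = 2.70 and solve for t:
e^(−t/τ) = (C − C_in)/(C₀ − C_in) = (2.70 − 3.86)/(0 − 3.86) = 0.30052
t = −τ ln(…) = 46.367 × 1.2022 = 55.744 min.

55.7 min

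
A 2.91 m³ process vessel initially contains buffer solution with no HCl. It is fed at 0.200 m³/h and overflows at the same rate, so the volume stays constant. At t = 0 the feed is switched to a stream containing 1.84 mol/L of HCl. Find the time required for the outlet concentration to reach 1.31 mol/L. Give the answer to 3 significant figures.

18.1 h

Species balance: V dC/dt = Q(C_in − C) ⇒ τ = V/Q = 14.550 h.
C(t) = C_in + (C₀ − C_in) e^(−t/τ). Set C = 1.31 and solve for t:
e^(−t/τ) = (C − C_in)/(C₀ − C_in) = (1.31 − 1.84)/(0 − 1.84) = 0.28804
t = −τ ln(…) = 14.550 × 1.2446 = 18.110 h.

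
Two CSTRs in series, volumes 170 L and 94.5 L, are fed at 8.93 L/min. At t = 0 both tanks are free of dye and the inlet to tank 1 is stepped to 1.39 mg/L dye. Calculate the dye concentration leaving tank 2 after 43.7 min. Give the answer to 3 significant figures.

Time constants: τᵢ = Vᵢ/Q for each well-mixed tank.
τ₁ = 170/8.93 = 19.037 min; τ₂ = 94.5/8.93 = 10.582 min.
Solving the cascade with C₁(0)=C₂(0)=0 gives C₂(t) = C_in[1 − (τ₁ e^(−t/τ₁) − τ₂ e^(−t/τ₂))/(τ₁ − τ₂)].
At t = 43.7: e^(−t/τ₁) = 0.10071, e^(−t/τ₂) = 0.016090.
C₂ = 1.39·[1 − (19.037·0.10071 − 10.582·0.016090)/(8.4546)] = 1.39·0.79338 = 1.1028 mg/L.

1.10 mg/L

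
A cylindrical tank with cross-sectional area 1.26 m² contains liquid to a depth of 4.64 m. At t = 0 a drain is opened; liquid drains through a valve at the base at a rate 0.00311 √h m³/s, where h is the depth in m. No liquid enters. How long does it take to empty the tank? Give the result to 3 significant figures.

With no inflow, A dh/dt = −0.00311 √h.
∫ h^(−1/2) dh = −(0.00311/A) ∫ dt, giving 2√h = 2√h₀ − (0.00311/A) t.
Tank is empty when √h = 0: t_empty = 2A√h₀/0.00311.
t_empty = 2·1.26·√4.64/0.00311 = 2.5200·2.1541/0.00311 = 1745.4 s.

1750 s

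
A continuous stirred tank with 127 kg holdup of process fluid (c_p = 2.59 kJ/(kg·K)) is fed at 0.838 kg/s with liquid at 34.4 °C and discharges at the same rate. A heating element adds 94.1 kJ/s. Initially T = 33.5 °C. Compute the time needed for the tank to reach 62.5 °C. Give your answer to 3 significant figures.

M c_p dT/dt = ṁ c_p (T_in − T) + Q̇.
τ = M/ṁ = 151.55 s; T_ss = T_in + Q̇/(ṁ c_p) = 77.756 °C.
T(t) = T_ss + (T₀ − T_ss) e^(−t/τ). Set T = 62.5:
e^(−t/τ) = (62.5 − 77.756)/(33.5 − 77.756) = 0.34472
t = −151.55 · ln(0.34472) = 161.41 s.

161 s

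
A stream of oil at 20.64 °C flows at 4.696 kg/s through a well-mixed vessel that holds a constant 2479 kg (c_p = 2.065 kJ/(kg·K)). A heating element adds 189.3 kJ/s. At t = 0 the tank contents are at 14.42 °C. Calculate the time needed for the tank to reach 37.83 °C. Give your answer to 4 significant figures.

M c_p dT/dt = ṁ c_p (T_in − T) + Q̇.
τ = M/ṁ = 527.896 s; T_ss = T_in + Q̇/(ṁ c_p) = 40.1610 °C.
T(t) = T_ss + (T₀ − T_ss) e^(−t/τ). Set T = 37.83:
e^(−t/τ) = (37.83 − 40.1610)/(14.42 − 40.1610) = 0.0905566
t = −527.896 · ln(0.0905566) = 1267.89 s.

1268 s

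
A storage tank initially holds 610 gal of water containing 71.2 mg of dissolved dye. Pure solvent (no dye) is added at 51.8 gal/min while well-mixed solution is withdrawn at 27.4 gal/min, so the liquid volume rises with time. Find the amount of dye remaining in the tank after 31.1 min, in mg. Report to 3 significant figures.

28.7 mg

Let m(t) be the amount of dye. Volume: V(t) = V₀ + (Q_in − Q_out) t = 610 + 24.400 t; V(31.1) = 1368.8 gal.
No dye enters, so dm/dt = −Q_out · (m/V).
Separate: dm/m = −Q_out dt/V(t) ⇒ ln(m/m₀) = −(Q_out/(Q_in−Q_out)) ln(V/V₀).
m = m₀ (V₀/V)^(Q_out/(Q_in−Q_out)) = 71.2 × (610/1368.8)^(1.1230) = 28.728 mg.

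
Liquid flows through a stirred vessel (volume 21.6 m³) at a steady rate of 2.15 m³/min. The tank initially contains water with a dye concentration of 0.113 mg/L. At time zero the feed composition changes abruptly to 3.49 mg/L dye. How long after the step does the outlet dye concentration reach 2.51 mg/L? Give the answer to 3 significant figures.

12.4 min

Accumulation = in − out for the solute gives V dC/dt = Q(C_in − C), so τ = V/Q = 10.047 min.
C(t) = C_in + (C₀ − C_in) e^(−t/τ). Set C = 2.51 and solve for t:
e^(−t/τ) = (C − C_in)/(C₀ − C_in) = (2.51 − 3.49)/(0.113 − 3.49) = 0.29020
t = −τ ln(…) = 10.047 × 1.2372 = 12.429 min.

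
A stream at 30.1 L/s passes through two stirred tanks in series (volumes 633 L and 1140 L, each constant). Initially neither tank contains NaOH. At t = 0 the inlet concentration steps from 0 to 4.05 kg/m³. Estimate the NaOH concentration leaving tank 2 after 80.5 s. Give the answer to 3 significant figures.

Species balance on tank i: dCᵢ/dt = (Cᵢ₋₁ − Cᵢ)/τᵢ with τᵢ = Vᵢ/Q.
τ₁ = 633/30.1 = 21.030 s; τ₂ = 1140/30.1 = 37.874 s.
Solving the cascade with C₁(0)=C₂(0)=0 gives C₂(t) = C_in[1 − (τ₁ e^(−t/τ₁) − τ₂ e^(−t/τ₂))/(τ₁ − τ₂)].
At t = 80.5: e^(−t/τ₁) = 0.021756, e^(−t/τ₂) = 0.11938.
C₂ = 4.05·[1 − (21.030·0.021756 − 37.874·0.11938)/(-16.844)] = 4.05·0.75874 = 3.0729 kg/m³.

3.07 kg/m³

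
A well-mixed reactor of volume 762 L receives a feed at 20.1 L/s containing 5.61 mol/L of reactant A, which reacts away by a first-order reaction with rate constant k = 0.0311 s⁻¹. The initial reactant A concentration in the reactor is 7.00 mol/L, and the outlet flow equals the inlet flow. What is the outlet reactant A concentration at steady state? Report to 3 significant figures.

2.57 mol/L

Accumulation = in − out − consumed: V dC/dt = Q C_in − Q C − k V C.
Steady state (dC/dt = 0): C_ss = Q C_in/(Q + kV) = C_in/(1 + kV/Q).
C_ss = 20.1·5.61/(20.1 + 0.0311·762) = 112.76/43.798 = 2.5746 mol/L.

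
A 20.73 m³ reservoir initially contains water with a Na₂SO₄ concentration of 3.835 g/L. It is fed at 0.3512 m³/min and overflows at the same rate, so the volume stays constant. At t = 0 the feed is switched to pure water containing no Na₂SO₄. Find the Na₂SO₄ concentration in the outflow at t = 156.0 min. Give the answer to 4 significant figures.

0.2729 g/L

Accumulation = in − out for the solute gives V dC/dt = Q(C_in − C).
Time constant τ = V/Q = 20.73/0.3512 = 59.0262 min.
Solution: C(t) = C_in + (C₀ − C_in) e^(−t/τ).
C(156.0) = 0 + (3.835 − 0)·e^(−156.0/59.0262) = 0 + (3.83500)·0.0711550 = 0.272880 g/L.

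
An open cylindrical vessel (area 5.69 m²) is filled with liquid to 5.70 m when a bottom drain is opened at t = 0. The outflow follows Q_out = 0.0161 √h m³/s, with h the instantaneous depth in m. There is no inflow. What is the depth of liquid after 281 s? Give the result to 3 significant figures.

A dh/dt = −Q_out = −0.0161 √h.
Separate and integrate: 2(√h − √h₀) = −(0.0161/A) t.
√h = √5.70 − 0.0161·281/(2·5.69) = 2.3875 − 0.39755 = 1.9899.
h = 1.9899² = 3.9598 m.

3.96 m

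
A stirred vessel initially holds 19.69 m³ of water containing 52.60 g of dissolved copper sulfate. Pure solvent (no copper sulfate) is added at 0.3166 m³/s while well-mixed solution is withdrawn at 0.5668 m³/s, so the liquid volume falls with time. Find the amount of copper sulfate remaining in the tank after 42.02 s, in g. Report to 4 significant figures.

9.330 g

Let m(t) be the amount of copper sulfate. Volume: V(t) = V₀ + (Q_in − Q_out) t = 19.69 − 0.250200 t; V(42.02) = 9.17660 m³.
Solute balance: dm/dt = 0 − Q_out C = −Q_out m/V(t).
Separate: dm/m = −Q_out dt/V(t) ⇒ ln(m/m₀) = −(Q_out/(Q_in−Q_out)) ln(V/V₀).
m = m₀ (V₀/V)^(Q_out/(Q_in−Q_out)) = 52.60 × (19.69/9.17660)^(-2.26539) = 9.32963 g.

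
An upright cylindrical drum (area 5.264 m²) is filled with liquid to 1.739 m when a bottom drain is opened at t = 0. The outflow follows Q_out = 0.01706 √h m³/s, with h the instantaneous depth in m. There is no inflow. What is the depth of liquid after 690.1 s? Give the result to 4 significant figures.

0.04018 m

With no inflow, A dh/dt = −0.01706 √h.
∫ h^(−1/2) dh = −(0.01706/A) ∫ dt, giving 2√h = 2√h₀ − (0.01706/A) t.
√h = √1.739 − 0.01706·690.1/(2·5.264) = 1.31871 − 1.11827 = 0.200445.
h = 0.200445² = 0.0401783 m.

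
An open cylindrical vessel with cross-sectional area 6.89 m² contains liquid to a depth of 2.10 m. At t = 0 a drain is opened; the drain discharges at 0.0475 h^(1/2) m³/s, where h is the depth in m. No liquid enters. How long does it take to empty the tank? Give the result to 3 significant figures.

With no inflow, A dh/dt = −0.0475 √h.
This is separable: 2 d(√h)/dt = −0.0475/A, so √h = √h₀ − (0.0475/(2A)) t.
Tank is empty when √h = 0: t_empty = 2A√h₀/0.0475.
t_empty = 2·6.89·√2.10/0.0475 = 13.780·1.4491/0.0475 = 420.40 s.

420 s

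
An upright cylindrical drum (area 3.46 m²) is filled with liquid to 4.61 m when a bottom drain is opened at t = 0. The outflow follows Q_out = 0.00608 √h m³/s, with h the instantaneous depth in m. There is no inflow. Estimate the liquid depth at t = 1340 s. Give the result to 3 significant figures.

0.940 m

Accumulation of liquid (constant cross-section A): A dh/dt = −0.00608 √h.
This is separable: 2 d(√h)/dt = −0.00608/A, so √h = √h₀ − (0.00608/(2A)) t.
√h = √4.61 − 0.00608·1340/(2·3.46) = 2.1471 − 1.1773 = 0.96975.
h = 0.96975² = 0.94042 m.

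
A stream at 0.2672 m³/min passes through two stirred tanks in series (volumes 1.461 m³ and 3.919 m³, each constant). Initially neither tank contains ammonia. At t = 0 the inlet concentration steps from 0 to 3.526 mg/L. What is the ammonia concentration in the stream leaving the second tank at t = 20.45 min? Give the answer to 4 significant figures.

Species balance on tank i: dCᵢ/dt = (Cᵢ₋₁ − Cᵢ)/τᵢ with τᵢ = Vᵢ/Q.
τ₁ = 1.461/0.2672 = 5.46781 min; τ₂ = 3.919/0.2672 = 14.6669 min.
Tank 1: C₁ = C_in(1 − e^(−t/τ₁)). Tank 2 (τ₁ ≠ τ₂): C₂ = C_in[1 − (τ₁ e^(−t/τ₁) − τ₂ e^(−t/τ₂))/(τ₁ − τ₂)].
At t = 20.45: e^(−t/τ₁) = 0.0237525, e^(−t/τ₂) = 0.248008.
C₂ = 3.526·[1 − (5.46781·0.0237525 − 14.6669·0.248008)/(-9.19910)] = 3.526·0.618698 = 2.18153 mg/L.

2.182 mg/L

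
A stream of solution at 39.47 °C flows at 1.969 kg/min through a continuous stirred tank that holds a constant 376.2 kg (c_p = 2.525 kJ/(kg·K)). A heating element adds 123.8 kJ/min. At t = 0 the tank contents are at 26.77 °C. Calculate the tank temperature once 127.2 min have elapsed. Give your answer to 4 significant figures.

45.05 °C

M c_p dT/dt = ṁ c_p (T_in − T) + Q̇.
Rearrange: dT/dt = (T_ss − T)/τ with τ = M/ṁ = 191.061 min and T_ss = T_in + Q̇/(ṁ c_p) = 64.3708 °C.
Integrating: T(t) = T_ss + (T₀ − T_ss) e^(−t/τ).
T(127.2) = 64.3708 + (-37.6008)·e^(−127.2/191.061) = 64.3708 + (-37.6008)·0.513886 = 45.0483 °C.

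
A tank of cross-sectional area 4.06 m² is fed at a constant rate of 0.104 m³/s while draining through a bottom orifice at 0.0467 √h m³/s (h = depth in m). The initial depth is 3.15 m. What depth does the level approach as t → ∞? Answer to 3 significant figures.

Level balance: A dh/dt = 0.104 − 0.0467 √h. Setting dh/dt = 0:
Q_in = 0.0467 √h_ss ⇒ √h_ss = 0.104/0.0467 = 2.2270.
h_ss = 2.2270² = 4.9594 m. (Since h₀ = 3.15 m < h_ss, the level will rise toward this value.)

4.96 m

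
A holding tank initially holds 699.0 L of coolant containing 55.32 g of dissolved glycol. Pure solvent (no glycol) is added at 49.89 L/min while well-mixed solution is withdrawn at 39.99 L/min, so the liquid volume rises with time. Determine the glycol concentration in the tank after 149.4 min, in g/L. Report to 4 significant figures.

Total volume: dV/dt = Q_in − Q_out = 9.90000 L/min, so V(t) = 699.0 + 9.90000 t and V(149.4) = 2178.06 L.
Solute balance: dm/dt = 0 − Q_out C = −Q_out m/V(t).
dm/m = −Q_out dt/(V₀ + 9.90000 t); integrating gives ln(m/m₀) = −(Q_out/(Q_in−Q_out)) ln(V/V₀).
m = m₀ (V₀/V)^(Q_out/(Q_in−Q_out)) = 55.32 × (699.0/2178.06)^(4.03939) = 0.561134 g.
C = m/V = 0.561134/2178.06 = 0.000257630 g/L.

0.0002576 g/L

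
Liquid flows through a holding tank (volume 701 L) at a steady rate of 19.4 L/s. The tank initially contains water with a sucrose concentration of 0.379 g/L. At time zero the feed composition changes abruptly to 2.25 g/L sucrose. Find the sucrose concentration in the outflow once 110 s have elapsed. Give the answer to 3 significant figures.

2.16 g/L

Transient balance on the dissolved component: V dC/dt = Q(C_in − C).
Time constant τ = V/Q = 701/19.4 = 36.134 s.
Integrating: C(t) = C_in + (C₀ − C_in) e^(−t/τ).
C(110) = 2.25 + (0.379 − 2.25)·e^(−110/36.134) = 2.25 + (-1.8710)·0.047633 = 2.1609 g/L.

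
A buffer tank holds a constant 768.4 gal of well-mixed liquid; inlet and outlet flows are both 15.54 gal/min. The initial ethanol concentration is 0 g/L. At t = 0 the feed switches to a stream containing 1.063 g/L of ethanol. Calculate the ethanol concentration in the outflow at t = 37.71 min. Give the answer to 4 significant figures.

0.5672 g/L

Unsteady species balance (constant V, well mixed): V dC/dt = Q(C_in − C).
So dC/dt = (C_in − C)/τ with τ = V/Q = 768.4/15.54 = 49.4466 min.
C approaches C_in exponentially: C(t) = C_in + (C₀ − C_in) e^(−t/τ).
C(37.71) = 1.063 + (0 − 1.063)·e^(−37.71/49.4466) = 1.063 + (-1.06300)·0.466433 = 0.567182 g/L.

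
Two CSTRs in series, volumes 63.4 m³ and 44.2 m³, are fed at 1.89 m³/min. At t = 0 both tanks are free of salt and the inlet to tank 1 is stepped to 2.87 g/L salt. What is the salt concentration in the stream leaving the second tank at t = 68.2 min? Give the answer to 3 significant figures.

Species balance on tank i: dCᵢ/dt = (Cᵢ₋₁ − Cᵢ)/τᵢ with τᵢ = Vᵢ/Q.
τ₁ = 63.4/1.89 = 33.545 min; τ₂ = 44.2/1.89 = 23.386 min.
Solving the cascade with C₁(0)=C₂(0)=0 gives C₂(t) = C_in[1 − (τ₁ e^(−t/τ₁) − τ₂ e^(−t/τ₂))/(τ₁ − τ₂)].
At t = 68.2: e^(−t/τ₁) = 0.13093, e^(−t/τ₂) = 0.054137.
C₂ = 2.87·[1 − (33.545·0.13093 − 23.386·0.054137)/(10.159)] = 2.87·0.69228 = 1.9869 g/L.

1.99 g/L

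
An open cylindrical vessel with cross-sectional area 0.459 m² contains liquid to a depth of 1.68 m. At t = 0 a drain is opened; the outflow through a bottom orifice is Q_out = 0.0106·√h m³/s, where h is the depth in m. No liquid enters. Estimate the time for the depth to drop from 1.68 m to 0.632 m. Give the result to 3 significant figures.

43.4 s

A dh/dt = −Q_out = −0.0106 √h.
Separate and integrate: 2(√h − √h₀) = −(0.0106/A) t.
t = 2A(√h₀ − √h)/0.0106 = 2·0.459·(√1.68 − √0.632)/0.0106
  = 0.91800 × (1.2961 − 0.79498) / 0.0106 = 43.403 s.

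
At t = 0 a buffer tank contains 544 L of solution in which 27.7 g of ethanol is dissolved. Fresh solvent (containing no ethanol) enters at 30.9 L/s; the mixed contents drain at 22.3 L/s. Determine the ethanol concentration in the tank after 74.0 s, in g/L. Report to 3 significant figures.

Let m(t) be the amount of ethanol. Volume: V(t) = V₀ + (Q_in − Q_out) t = 544 + 8.6000 t; V(74.0) = 1180.4 L.
Species balance (pure solvent in): dm/dt = −Q_out · m/V(t).
dm/m = −Q_out dt/(V₀ + 8.6000 t); integrating gives ln(m/m₀) = −(Q_out/(Q_in−Q_out)) ln(V/V₀).
m = m₀ (V₀/V)^(Q_out/(Q_in−Q_out)) = 27.7 × (544/1180.4)^(2.5930) = 3.7163 g.
C = m/V = 3.7163/1180.4 = 0.0031483 g/L.

0.00315 g/L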